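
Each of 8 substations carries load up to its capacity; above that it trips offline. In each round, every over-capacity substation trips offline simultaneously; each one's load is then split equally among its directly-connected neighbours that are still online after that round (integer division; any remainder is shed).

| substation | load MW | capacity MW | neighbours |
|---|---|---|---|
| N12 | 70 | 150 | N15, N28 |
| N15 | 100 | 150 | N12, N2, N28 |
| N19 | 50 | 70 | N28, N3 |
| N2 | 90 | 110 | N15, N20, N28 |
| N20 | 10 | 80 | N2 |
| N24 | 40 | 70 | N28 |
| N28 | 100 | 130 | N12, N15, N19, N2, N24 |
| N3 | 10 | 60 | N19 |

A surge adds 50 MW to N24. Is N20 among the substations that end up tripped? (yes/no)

no

Round 1 — N24 at 90 > 70. N24 trips offline.
  N24 sheds 90 MW to N28: 90 each.
    N28: 100+90 = 190 > 130
Round 2 — N28 trips offline.
  N28 sheds 190 MW to N12, N15, N19, N2: 47 each (2 lost).
    N12: 70+47 = 117 ≤ 150
    N15: 100+47 = 147 ≤ 150
    N19: 50+47 = 97 > 70
    N2: 90+47 = 137 > 110
Round 3 — N19, N2 trip offline.
  N19 sheds 97 MW to N3: 97 each.
    N3: 10+97 = 107 > 60
  N2 sheds 137 MW to N15, N20: 68 each (1 lost).
    N15: 147+68 = 215 > 150
    N20: 10+68 = 78 ≤ 80
Round 4 — N15, N3 trip offline.
  N15 sheds 215 MW to N12: 215 each.
    N12: 117+215 = 332 > 150
  N3 sheds 107 MW: no online neighbours, lost.
Round 5 — N12 trips offline.
  N12 sheds 332 MW: no online neighbours, lost.
No further trips.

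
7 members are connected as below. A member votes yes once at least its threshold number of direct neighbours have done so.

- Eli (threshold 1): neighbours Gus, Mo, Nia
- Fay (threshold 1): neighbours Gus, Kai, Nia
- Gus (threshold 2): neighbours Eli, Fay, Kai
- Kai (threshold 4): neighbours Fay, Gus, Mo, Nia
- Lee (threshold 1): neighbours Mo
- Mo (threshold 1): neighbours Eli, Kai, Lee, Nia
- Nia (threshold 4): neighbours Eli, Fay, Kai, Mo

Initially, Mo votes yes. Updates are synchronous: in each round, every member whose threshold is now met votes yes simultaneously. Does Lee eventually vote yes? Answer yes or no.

yes

Round 1 — Mo votes yes (initial).
Round 2 — checking thresholds:
  Eli: 1 of 3 neighbours ≥ 1, votes yes.
  Kai: 1 of 4 neighbours < 4, below threshold.
  Lee: 1 of 1 neighbours ≥ 1, votes yes.
  Nia: 1 of 4 neighbours < 4, below threshold.
Round 3 — no new yes votes; cascade stops.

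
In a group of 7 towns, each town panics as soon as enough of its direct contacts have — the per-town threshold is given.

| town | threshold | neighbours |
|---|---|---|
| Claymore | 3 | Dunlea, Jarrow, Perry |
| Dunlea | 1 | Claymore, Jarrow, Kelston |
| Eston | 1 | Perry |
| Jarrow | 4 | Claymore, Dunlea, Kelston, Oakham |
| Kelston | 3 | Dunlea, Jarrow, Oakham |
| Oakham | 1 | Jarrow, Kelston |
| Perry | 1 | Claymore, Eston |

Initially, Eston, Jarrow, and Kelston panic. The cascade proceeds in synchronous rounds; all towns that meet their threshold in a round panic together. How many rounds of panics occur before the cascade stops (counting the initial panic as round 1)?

Round 1 — Eston, Jarrow, Kelston panic (initial).
Round 2 — checking thresholds:
  Claymore: 1 of 3 neighbours < 3, below threshold.
  Dunlea: 2 of 3 neighbours ≥ 1, panics.
  Oakham: 2 of 2 neighbours ≥ 1, panics.
  Perry: 1 of 2 neighbours ≥ 1, panics.
Round 3 — checking thresholds:
  Claymore: 3 of 3 neighbours ≥ 3, panics.
Round 4 — no new panics; cascade stops.

3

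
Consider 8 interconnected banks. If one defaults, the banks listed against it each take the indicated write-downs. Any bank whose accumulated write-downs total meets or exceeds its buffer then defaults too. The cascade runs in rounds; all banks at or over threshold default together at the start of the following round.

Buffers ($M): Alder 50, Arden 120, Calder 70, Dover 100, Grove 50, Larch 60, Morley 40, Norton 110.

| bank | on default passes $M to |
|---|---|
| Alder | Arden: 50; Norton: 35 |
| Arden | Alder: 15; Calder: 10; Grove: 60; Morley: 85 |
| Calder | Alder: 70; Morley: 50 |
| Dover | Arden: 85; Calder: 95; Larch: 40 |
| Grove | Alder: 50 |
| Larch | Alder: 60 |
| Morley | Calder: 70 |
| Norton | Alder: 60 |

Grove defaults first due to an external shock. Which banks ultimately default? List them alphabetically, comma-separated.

Round 1 — Grove defaults (initial).
  Alder: +50 → 50 ≥ 50
Round 2 — Alder defaults.
  Arden: +50 → 50 < 120
  Norton: +35 → 35 < 110
No further defaults.

Alder, Grove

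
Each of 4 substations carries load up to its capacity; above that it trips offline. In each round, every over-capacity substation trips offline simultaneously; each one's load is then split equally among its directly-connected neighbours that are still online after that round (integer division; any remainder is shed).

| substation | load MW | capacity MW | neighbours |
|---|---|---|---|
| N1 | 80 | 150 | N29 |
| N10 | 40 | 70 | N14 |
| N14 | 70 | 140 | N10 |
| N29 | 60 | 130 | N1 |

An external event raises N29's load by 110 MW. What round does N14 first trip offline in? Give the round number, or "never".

Round 1 — N29 at 170 > 130. N29 trips offline.
  N29 sheds 170 MW to N1: 170 each.
    N1: 80+170 = 250 > 150
Round 2 — N1 trips offline.
  N1 sheds 250 MW: no online neighbours, lost.
No further trips.

never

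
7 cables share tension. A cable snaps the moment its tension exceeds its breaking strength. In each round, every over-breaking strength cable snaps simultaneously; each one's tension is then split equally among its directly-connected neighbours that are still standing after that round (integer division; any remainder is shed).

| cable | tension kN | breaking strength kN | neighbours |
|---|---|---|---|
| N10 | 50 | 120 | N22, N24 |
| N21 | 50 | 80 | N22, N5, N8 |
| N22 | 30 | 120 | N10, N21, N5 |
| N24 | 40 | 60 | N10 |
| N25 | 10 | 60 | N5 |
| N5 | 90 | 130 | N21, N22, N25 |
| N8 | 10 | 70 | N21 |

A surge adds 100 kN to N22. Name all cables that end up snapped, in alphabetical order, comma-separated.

N21, N22, N25, N5, N8

Round 1 — N22 at 130 > 120. N22 snaps.
  N22 sheds 130 kN to N10, N21, N5: 43 each (1 lost).
    N10: 50+43 = 93 ≤ 120
    N21: 50+43 = 93 > 80
    N5: 90+43 = 133 > 130
Round 2 — N21, N5 snap.
  N21 sheds 93 kN to N8: 93 each.
    N8: 10+93 = 103 > 70
  N5 sheds 133 kN to N25: 133 each.
    N25: 10+133 = 143 > 60
Round 3 — N25, N8 snap.
  N25 sheds 143 kN: no online neighbours, lost.
  N8 sheds 103 kN: no online neighbours, lost.
No further breaks.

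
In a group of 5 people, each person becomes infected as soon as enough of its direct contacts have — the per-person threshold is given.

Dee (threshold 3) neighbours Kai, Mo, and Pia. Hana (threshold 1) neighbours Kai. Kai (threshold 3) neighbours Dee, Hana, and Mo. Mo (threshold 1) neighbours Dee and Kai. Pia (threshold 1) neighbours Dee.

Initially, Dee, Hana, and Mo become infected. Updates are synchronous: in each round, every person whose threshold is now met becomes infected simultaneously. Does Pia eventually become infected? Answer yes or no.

Round 1 — Dee, Hana, Mo become infected (initial).
Round 2 — checking thresholds:
  Kai: 3 of 3 neighbours ≥ 3, becomes infected.
  Pia: 1 of 1 neighbours ≥ 1, becomes infected.
Round 3 — no new infections; cascade stops.

yes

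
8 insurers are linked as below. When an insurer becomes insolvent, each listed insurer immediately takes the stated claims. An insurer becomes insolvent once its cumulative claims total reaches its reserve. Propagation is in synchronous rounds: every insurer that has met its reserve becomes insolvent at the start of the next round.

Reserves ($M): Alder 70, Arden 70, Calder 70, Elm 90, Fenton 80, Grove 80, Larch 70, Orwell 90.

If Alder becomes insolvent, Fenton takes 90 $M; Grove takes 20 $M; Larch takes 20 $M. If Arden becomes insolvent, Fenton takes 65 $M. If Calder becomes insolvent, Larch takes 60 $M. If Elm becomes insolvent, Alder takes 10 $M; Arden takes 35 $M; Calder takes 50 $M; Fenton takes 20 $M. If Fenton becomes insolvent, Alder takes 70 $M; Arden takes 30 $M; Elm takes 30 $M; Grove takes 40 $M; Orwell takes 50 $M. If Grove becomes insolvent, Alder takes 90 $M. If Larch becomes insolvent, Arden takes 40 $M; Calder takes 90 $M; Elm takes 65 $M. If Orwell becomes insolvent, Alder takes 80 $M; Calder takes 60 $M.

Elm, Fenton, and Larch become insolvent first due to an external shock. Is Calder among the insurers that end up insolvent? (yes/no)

Round 1 — Elm, Fenton, Larch become insolvent (initial).
  Alder: +10+70 → 80 ≥ 70
  Arden: +35+30+40 → 105 ≥ 70
  Calder: +50+90 → 140 ≥ 70
  Grove: +40 → 40 < 80
  Orwell: +50 → 50 < 90
Round 2 — Alder, Arden, Calder become insolvent.
  Grove: +20 → 60 < 80
No further insolvencies.

yes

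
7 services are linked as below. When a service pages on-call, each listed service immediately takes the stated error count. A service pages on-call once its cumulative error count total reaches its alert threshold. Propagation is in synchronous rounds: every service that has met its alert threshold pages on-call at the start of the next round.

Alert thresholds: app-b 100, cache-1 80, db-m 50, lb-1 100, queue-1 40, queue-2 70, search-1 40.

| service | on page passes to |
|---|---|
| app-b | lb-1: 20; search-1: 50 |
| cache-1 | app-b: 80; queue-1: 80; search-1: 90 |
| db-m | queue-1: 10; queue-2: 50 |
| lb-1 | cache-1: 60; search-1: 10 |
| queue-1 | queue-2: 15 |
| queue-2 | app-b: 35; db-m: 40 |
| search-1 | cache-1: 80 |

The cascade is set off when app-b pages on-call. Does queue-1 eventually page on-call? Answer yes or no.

yes

Round 1 — app-b pages on-call (initial).
  lb-1: +20 → 20 < 100
  search-1: +50 → 50 ≥ 40
Round 2 — search-1 pages on-call.
  cache-1: +80 → 80 ≥ 80
Round 3 — cache-1 pages on-call.
  queue-1: +80 → 80 ≥ 40
Round 4 — queue-1 pages on-call.
  queue-2: +15 → 15 < 70
No further pages.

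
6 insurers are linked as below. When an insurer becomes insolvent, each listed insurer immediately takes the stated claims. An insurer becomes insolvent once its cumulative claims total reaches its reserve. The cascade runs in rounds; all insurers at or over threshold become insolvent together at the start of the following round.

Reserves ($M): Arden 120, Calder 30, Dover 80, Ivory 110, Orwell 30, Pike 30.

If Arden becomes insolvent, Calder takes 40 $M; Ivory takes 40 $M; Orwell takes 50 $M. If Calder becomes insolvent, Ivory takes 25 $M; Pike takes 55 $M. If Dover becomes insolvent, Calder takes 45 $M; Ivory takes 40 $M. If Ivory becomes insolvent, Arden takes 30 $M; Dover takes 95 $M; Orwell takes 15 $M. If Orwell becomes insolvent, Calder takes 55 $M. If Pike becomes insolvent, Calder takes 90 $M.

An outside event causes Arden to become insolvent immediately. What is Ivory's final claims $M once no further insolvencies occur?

65

Round 1 — Arden becomes insolvent (initial).
  Calder: +40 → 40 ≥ 30
  Ivory: +40 → 40 < 110
  Orwell: +50 → 50 ≥ 30
Round 2 — Calder, Orwell become insolvent.
  Ivory: +25 → 65 < 110
  Pike: +55 → 55 ≥ 30
Round 3 — Pike becomes insolvent.
No further insolvencies.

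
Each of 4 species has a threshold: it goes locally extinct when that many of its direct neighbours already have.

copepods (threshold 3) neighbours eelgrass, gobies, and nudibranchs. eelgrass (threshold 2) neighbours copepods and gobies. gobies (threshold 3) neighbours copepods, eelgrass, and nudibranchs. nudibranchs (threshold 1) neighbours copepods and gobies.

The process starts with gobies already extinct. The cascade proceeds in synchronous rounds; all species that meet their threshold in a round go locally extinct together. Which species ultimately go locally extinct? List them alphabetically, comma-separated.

gobies, nudibranchs

Round 1 — gobies goes locally extinct (initial).
Round 2 — checking thresholds:
  copepods: 1 of 3 neighbours < 3, holds.
  eelgrass: 1 of 2 neighbours < 2, holds.
  nudibranchs: 1 of 2 neighbours ≥ 1, goes locally extinct.
Round 3 — no new extinctions; cascade stops.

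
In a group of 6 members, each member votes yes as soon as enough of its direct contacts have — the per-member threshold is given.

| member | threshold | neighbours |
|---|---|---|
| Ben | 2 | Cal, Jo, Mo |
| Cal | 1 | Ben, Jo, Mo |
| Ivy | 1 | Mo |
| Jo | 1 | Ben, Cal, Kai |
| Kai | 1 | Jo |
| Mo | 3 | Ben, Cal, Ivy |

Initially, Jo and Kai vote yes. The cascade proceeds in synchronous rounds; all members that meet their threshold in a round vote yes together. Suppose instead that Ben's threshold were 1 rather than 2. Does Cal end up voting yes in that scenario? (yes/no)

yes

With Ben's threshold at 1:
Round 1 — Jo, Kai vote yes (initial).
Round 2 — checking thresholds:
  Ben: 1 of 3 neighbours ≥ 1, votes yes.
  Cal: 1 of 3 neighbours ≥ 1, votes yes.
Round 3 — no new yes votes; cascade stops.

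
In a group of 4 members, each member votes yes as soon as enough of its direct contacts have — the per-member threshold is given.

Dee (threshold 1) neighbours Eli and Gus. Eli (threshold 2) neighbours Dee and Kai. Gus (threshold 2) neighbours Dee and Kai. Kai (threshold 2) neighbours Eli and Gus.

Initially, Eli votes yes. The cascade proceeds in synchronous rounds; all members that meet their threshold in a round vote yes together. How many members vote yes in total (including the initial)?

2

Round 1 — Eli votes yes (initial).
Round 2 — checking thresholds:
  Dee: 1 of 2 neighbours ≥ 1, votes yes.
  Kai: 1 of 2 neighbours < 2, not yet.
Round 3 — no new yes votes; cascade stops.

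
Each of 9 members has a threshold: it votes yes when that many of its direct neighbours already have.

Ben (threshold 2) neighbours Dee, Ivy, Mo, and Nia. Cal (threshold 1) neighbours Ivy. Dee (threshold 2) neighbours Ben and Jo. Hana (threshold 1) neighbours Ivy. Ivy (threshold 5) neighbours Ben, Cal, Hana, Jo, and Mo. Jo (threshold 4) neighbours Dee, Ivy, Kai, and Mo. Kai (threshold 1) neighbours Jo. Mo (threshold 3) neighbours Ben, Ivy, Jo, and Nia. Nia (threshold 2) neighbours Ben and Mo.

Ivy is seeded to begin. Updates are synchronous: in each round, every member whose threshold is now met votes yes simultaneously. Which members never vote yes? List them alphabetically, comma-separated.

Ben, Dee, Jo, Kai, Mo, Nia

Round 1 — Ivy votes yes (initial).
Round 2 — checking thresholds:
  Ben: 1 of 4 neighbours < 2, below threshold.
  Cal: 1 of 1 neighbours ≥ 1, votes yes.
  Hana: 1 of 1 neighbours ≥ 1, votes yes.
  Jo: 1 of 4 neighbours < 4, below threshold.
  Mo: 1 of 4 neighbours < 3, below threshold.
Round 3 — no new yes votes; cascade stops.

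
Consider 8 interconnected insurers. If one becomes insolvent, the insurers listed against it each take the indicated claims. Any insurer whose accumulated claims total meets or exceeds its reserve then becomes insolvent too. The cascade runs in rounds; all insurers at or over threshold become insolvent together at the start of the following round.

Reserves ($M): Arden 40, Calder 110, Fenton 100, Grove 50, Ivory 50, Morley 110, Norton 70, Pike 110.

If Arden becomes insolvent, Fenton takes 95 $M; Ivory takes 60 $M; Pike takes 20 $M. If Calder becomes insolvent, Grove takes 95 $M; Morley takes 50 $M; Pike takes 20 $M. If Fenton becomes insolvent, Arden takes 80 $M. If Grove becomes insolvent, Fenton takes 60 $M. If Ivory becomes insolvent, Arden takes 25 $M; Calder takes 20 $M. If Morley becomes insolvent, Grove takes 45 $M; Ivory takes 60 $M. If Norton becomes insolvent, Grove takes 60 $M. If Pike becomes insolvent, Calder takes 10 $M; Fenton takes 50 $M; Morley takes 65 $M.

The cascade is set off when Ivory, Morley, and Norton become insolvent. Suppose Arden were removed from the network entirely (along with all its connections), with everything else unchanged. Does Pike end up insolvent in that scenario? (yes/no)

no

With Arden removed:
Round 1 — Ivory, Morley, Norton become insolvent (initial).
  Calder: +20 → 20 < 110
  Grove: +45+60 → 105 ≥ 50
Round 2 — Grove becomes insolvent.
  Fenton: +60 → 60 < 100
No further insolvencies.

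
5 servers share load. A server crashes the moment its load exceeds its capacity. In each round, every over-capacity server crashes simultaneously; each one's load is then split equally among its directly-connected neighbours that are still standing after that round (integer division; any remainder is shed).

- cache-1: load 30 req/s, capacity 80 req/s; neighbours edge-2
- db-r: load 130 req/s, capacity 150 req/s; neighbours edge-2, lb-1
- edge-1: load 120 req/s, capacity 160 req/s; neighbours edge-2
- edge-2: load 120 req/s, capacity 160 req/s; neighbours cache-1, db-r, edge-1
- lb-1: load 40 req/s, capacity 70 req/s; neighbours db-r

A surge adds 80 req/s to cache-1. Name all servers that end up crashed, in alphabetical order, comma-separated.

cache-1, db-r, edge-1, edge-2, lb-1

Round 1 — cache-1 at 110 > 80. cache-1 crashes.
  cache-1 sheds 110 req/s to edge-2: 110 each.
    edge-2: 120+110 = 230 > 160
Round 2 — edge-2 crashes.
  edge-2 sheds 230 req/s to db-r, edge-1: 115 each.
    db-r: 130+115 = 245 > 150
    edge-1: 120+115 = 235 > 160
Round 3 — db-r, edge-1 crash.
  db-r sheds 245 req/s to lb-1: 245 each.
    lb-1: 40+245 = 285 > 70
  edge-1 sheds 235 req/s: no online neighbours, lost.
Round 4 — lb-1 crashes.
  lb-1 sheds 285 req/s: no online neighbours, lost.
No further crashes.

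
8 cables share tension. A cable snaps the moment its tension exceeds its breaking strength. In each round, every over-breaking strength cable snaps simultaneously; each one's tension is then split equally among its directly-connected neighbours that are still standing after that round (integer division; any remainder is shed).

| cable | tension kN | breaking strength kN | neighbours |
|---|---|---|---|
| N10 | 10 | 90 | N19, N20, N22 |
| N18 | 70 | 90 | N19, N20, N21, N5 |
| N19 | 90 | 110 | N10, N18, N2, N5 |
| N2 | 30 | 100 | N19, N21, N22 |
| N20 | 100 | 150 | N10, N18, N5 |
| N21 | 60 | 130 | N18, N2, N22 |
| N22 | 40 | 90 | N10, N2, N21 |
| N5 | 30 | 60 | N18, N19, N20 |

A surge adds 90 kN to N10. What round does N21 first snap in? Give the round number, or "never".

Round 1 — N10 at 100 > 90. N10 snaps.
  N10 sheds 100 kN to N19, N20, N22: 33 each (1 lost).
    N19: 90+33 = 123 > 110
    N20: 100+33 = 133 ≤ 150
    N22: 40+33 = 73 ≤ 90
Round 2 — N19 snaps.
  N19 sheds 123 kN to N18, N2, N5: 41 each.
    N18: 70+41 = 111 > 90
    N2: 30+41 = 71 ≤ 100
    N5: 30+41 = 71 > 60
Round 3 — N18, N5 snap.
  N18 sheds 111 kN to N20, N21: 55 each (1 lost).
    N20: 133+55 = 188 > 150
    N21: 60+55 = 115 ≤ 130
  N5 sheds 71 kN to N20: 71 each.
    N20: 188+71 = 259 > 150
Round 4 — N20 snaps.
  N20 sheds 259 kN: no online neighbours, lost.
No further breaks.

never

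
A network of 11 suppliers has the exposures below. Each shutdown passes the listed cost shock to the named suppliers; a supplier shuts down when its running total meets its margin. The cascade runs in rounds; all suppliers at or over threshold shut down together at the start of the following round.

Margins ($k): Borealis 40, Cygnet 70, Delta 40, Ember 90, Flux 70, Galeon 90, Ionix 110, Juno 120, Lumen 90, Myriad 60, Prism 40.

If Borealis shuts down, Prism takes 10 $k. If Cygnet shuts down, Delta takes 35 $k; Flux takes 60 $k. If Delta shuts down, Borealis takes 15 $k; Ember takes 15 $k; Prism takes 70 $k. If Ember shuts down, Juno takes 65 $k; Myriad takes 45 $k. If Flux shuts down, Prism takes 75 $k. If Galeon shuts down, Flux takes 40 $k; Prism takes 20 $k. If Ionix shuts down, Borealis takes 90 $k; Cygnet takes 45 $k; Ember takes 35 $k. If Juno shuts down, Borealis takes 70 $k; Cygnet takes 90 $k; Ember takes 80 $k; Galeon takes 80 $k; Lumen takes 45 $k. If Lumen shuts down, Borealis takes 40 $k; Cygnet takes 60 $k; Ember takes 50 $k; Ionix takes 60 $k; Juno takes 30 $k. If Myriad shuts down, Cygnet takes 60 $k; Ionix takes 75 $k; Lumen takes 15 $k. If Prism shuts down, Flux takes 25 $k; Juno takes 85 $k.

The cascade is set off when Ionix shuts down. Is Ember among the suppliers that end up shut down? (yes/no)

no

Round 1 — Ionix shuts down (initial).
  Borealis: +90 → 90 ≥ 40
  Cygnet: +45 → 45 < 70
  Ember: +35 → 35 < 90
Round 2 — Borealis shuts down.
  Prism: +10 → 10 < 40
No further shutdowns.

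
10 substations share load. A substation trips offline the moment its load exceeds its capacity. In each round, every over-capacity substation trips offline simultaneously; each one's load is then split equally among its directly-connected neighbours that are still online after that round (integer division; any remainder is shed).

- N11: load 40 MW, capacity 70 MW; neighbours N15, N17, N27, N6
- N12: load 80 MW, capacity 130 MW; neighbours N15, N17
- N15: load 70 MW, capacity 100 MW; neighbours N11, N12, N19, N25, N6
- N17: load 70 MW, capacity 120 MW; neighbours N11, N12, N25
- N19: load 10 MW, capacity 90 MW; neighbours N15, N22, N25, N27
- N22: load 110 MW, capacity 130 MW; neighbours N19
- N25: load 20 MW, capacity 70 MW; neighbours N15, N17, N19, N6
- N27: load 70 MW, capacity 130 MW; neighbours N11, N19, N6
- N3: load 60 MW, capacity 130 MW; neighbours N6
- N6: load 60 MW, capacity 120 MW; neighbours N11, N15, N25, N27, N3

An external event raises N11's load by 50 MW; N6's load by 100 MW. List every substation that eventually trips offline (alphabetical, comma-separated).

Round 1 — N11 at 90 > 70; N6 at 160 > 120. N11, N6 trip offline.
  N11 sheds 90 MW to N15, N17, N27: 30 each.
    N15: 70+30 = 100 ≤ 100
    N17: 70+30 = 100 ≤ 120
    N27: 70+30 = 100 ≤ 130
  N6 sheds 160 MW to N15, N25, N27, N3: 40 each.
    N15: 100+40 = 140 > 100
    N25: 20+40 = 60 ≤ 70
    N27: 100+40 = 140 > 130
    N3: 60+40 = 100 ≤ 130
Round 2 — N15, N27 trip offline.
  N15 sheds 140 MW to N12, N19, N25: 46 each (2 lost).
    N12: 80+46 = 126 ≤ 130
    N19: 10+46 = 56 ≤ 90
    N25: 60+46 = 106 > 70
  N27 sheds 140 MW to N19: 140 each.
    N19: 56+140 = 196 > 90
Round 3 — N19, N25 trip offline.
  N19 sheds 196 MW to N22: 196 each.
    N22: 110+196 = 306 > 130
  N25 sheds 106 MW to N17: 106 each.
    N17: 100+106 = 206 > 120
Round 4 — N17, N22 trip offline.
  N17 sheds 206 MW to N12: 206 each.
    N12: 126+206 = 332 > 130
  N22 sheds 306 MW: no online neighbours, lost.
Round 5 — N12 trips offline.
  N12 sheds 332 MW: no online neighbours, lost.
No further trips.

N11, N12, N15, N17, N19, N22, N25, N27, N6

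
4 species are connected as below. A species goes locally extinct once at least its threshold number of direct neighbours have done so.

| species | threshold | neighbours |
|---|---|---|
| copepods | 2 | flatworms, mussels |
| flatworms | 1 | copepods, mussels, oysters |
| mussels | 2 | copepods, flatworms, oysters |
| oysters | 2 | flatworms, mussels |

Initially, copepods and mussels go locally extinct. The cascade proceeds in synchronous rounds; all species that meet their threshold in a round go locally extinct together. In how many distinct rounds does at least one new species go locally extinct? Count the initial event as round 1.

3

Round 1 — copepods, mussels go locally extinct (initial).
Round 2 — checking thresholds:
  flatworms: 2 of 3 neighbours ≥ 1, goes locally extinct.
  oysters: 1 of 2 neighbours < 2, holds.
Round 3 — checking thresholds:
  oysters: 2 of 2 neighbours ≥ 2, goes locally extinct.
Round 4 — no new extinctions; cascade stops.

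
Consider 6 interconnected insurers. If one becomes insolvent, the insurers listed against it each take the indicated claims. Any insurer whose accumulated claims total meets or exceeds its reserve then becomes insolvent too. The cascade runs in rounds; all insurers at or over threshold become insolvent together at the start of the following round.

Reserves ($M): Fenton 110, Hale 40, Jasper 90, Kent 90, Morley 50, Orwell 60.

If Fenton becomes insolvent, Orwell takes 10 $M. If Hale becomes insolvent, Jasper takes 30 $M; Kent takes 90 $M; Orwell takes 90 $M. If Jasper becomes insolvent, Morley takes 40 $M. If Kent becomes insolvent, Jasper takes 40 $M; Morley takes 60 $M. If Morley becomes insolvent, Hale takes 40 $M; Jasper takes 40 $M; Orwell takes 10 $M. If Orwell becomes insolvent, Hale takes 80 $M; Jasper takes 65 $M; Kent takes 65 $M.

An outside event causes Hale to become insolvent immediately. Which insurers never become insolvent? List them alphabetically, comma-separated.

Round 1 — Hale becomes insolvent (initial).
  Jasper: +30 → 30 < 90
  Kent: +90 → 90 ≥ 90
  Orwell: +90 → 90 ≥ 60
Round 2 — Kent, Orwell become insolvent.
  Jasper: +40+65 → 135 ≥ 90
  Morley: +60 → 60 ≥ 50
Round 3 — Jasper, Morley become insolvent.
No further insolvencies.

Fenton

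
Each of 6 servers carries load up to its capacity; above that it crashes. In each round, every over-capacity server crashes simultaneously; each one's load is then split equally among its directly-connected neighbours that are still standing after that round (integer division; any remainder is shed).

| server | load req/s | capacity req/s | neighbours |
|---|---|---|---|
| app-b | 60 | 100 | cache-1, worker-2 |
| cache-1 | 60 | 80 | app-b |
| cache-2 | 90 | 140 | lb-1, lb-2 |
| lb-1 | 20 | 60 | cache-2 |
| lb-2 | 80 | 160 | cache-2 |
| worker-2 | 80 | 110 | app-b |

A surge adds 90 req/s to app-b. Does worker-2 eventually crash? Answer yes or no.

Round 1 — app-b at 150 > 100. app-b crashes.
  app-b sheds 150 req/s to cache-1, worker-2: 75 each.
    cache-1: 60+75 = 135 > 80
    worker-2: 80+75 = 155 > 110
Round 2 — cache-1, worker-2 crash.
  cache-1 sheds 135 req/s: no online neighbours, lost.
  worker-2 sheds 155 req/s: no online neighbours, lost.
No further crashes.

yes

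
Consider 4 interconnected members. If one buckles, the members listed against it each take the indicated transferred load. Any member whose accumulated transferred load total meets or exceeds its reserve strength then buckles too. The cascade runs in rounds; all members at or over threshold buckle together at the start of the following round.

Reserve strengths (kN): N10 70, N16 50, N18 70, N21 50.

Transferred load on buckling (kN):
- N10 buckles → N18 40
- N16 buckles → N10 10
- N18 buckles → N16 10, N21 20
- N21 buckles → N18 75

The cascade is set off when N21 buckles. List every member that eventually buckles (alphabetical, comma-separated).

N18, N21

Round 1 — N21 buckles (initial).
  N18: +75 → 75 ≥ 70
Round 2 — N18 buckles.
  N16: +10 → 10 < 50
No further bucklings.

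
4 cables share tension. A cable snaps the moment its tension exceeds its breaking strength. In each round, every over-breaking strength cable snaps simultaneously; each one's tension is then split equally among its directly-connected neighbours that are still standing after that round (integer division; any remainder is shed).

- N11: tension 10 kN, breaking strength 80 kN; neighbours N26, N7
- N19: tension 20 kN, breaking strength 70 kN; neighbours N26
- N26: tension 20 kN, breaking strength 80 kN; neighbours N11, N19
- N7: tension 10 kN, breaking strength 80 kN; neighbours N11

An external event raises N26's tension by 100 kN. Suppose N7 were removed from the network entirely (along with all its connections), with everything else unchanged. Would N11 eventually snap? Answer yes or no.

no

With N7 removed:
Round 1 — N26 at 120 > 80. N26 snaps.
  N26 sheds 120 kN to N11, N19: 60 each.
    N11: 10+60 = 70 ≤ 80
    N19: 20+60 = 80 > 70
Round 2 — N19 snaps.
  N19 sheds 80 kN: no online neighbours, lost.
No further breaks.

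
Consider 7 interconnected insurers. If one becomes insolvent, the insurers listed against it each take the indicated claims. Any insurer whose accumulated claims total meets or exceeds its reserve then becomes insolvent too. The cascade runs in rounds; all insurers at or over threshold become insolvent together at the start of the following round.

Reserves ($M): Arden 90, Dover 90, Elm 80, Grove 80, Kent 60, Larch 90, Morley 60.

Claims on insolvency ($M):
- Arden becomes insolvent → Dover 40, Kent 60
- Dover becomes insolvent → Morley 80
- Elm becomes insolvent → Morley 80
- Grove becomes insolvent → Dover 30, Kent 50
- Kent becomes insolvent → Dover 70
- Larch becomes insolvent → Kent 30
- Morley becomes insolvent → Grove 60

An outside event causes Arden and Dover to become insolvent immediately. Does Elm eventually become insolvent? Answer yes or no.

no

Round 1 — Arden, Dover become insolvent (initial).
  Kent: +60 → 60 ≥ 60
  Morley: +80 → 80 ≥ 60
Round 2 — Kent, Morley become insolvent.
  Grove: +60 → 60 < 80
No further insolvencies.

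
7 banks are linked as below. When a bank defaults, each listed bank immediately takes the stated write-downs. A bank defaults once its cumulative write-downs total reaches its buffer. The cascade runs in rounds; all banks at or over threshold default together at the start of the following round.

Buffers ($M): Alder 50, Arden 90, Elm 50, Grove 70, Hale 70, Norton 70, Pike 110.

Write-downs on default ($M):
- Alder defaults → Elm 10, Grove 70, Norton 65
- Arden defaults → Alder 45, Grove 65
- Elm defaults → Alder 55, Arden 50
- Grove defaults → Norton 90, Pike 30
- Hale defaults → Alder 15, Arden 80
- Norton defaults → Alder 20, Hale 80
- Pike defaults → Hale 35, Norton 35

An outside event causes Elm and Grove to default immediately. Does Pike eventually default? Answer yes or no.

no

Round 1 — Elm, Grove default (initial).
  Alder: +55 → 55 ≥ 50
  Arden: +50 → 50 < 90
  Norton: +90 → 90 ≥ 70
  Pike: +30 → 30 < 110
Round 2 — Alder, Norton default.
  Hale: +80 → 80 ≥ 70
Round 3 — Hale defaults.
  Arden: +80 → 130 ≥ 90
Round 4 — Arden defaults.
No further defaults.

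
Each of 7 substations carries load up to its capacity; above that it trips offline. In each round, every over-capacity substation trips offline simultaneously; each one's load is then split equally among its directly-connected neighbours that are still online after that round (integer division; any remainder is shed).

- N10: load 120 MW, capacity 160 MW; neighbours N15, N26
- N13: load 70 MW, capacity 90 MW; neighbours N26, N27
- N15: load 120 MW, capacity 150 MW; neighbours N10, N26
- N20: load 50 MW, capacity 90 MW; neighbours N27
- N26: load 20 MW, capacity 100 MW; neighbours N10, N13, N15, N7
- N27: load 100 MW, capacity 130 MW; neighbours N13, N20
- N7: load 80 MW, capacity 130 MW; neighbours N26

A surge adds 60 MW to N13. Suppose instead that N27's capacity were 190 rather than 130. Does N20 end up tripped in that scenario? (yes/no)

With N27's capacity at 190:
Round 1 — N13 at 130 > 90. N13 trips offline.
  N13 sheds 130 MW to N26, N27: 65 each.
    N26: 20+65 = 85 ≤ 100
    N27: 100+65 = 165 ≤ 190
No further trips.

no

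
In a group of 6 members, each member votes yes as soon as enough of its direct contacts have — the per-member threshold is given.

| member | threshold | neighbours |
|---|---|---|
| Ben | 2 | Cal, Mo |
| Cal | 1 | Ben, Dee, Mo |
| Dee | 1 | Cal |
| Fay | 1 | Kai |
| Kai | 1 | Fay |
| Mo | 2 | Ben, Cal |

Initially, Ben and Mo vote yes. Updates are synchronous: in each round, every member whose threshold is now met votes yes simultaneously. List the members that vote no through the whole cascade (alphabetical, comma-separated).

Round 1 — Ben, Mo vote yes (initial).
Round 2 — checking thresholds:
  Cal: 2 of 3 neighbours ≥ 1, votes yes.
Round 3 — checking thresholds:
  Dee: 1 of 1 neighbours ≥ 1, votes yes.
Round 4 — no new yes votes; cascade stops.

Fay, Kai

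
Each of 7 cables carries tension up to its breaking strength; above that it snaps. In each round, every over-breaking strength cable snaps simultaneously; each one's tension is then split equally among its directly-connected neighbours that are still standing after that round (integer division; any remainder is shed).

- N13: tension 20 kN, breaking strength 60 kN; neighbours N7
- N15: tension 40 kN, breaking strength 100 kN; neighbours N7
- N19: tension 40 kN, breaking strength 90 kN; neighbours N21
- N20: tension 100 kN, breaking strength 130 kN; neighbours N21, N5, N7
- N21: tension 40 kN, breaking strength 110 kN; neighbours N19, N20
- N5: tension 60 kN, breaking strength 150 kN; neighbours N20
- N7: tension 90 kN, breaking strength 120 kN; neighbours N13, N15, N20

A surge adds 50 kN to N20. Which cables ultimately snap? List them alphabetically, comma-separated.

Round 1 — N20 at 150 > 130. N20 snaps.
  N20 sheds 150 kN to N21, N5, N7: 50 each.
    N21: 40+50 = 90 ≤ 110
    N5: 60+50 = 110 ≤ 150
    N7: 90+50 = 140 > 120
Round 2 — N7 snaps.
  N7 sheds 140 kN to N13, N15: 70 each.
    N13: 20+70 = 90 > 60
    N15: 40+70 = 110 > 100
Round 3 — N13, N15 snap.
  N13 sheds 90 kN: no online neighbours, lost.
  N15 sheds 110 kN: no online neighbours, lost.
No further breaks.

N13, N15, N20, N7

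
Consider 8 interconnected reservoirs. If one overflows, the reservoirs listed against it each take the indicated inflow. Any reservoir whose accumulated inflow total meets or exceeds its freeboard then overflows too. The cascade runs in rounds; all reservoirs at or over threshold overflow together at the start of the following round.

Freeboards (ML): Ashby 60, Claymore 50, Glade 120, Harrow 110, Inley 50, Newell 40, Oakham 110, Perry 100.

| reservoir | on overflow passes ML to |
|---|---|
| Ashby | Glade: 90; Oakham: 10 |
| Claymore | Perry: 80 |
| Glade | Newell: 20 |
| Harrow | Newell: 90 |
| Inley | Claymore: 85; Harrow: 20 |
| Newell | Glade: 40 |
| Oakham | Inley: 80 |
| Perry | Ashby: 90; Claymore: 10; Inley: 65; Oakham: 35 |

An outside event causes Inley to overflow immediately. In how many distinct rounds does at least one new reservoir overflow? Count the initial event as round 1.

Round 1 — Inley overflows (initial).
  Claymore: +85 → 85 ≥ 50
  Harrow: +20 → 20 < 110
Round 2 — Claymore overflows.
  Perry: +80 → 80 < 100
No further overflows.

2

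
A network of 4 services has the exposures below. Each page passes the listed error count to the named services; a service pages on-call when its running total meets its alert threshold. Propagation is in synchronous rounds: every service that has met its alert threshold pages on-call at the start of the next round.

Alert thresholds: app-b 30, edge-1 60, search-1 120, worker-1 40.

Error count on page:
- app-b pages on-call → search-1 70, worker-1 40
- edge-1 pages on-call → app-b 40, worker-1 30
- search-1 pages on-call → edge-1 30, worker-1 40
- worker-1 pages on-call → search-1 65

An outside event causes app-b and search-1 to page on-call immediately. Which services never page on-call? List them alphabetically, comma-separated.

edge-1

Round 1 — app-b, search-1 page on-call (initial).
  edge-1: +30 → 30 < 60
  worker-1: +40+40 → 80 ≥ 40
Round 2 — worker-1 pages on-call.
No further pages.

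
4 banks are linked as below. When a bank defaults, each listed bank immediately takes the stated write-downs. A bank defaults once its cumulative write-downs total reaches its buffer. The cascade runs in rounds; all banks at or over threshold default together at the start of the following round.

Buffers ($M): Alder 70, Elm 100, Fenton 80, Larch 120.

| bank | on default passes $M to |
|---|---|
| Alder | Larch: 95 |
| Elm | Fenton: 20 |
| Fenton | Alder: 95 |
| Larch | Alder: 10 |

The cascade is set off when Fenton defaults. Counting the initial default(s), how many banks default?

2

Round 1 — Fenton defaults (initial).
  Alder: +95 → 95 ≥ 70
Round 2 — Alder defaults.
  Larch: +95 → 95 < 120
No further defaults.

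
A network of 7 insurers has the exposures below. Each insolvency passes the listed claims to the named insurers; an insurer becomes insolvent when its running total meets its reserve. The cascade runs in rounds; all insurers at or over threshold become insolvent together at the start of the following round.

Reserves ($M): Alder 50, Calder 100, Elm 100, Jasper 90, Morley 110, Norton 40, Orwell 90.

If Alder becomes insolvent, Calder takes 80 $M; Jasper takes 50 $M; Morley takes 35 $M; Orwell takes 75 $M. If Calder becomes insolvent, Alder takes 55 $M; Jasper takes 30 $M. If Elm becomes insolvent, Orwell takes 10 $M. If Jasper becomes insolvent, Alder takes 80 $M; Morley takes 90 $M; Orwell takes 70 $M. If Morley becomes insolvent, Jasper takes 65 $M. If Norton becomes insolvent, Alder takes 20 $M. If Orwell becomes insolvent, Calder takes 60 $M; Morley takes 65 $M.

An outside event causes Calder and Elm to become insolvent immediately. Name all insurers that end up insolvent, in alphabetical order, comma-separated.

Round 1 — Calder, Elm become insolvent (initial).
  Alder: +55 → 55 ≥ 50
  Jasper: +30 → 30 < 90
  Orwell: +10 → 10 < 90
Round 2 — Alder becomes insolvent.
  Jasper: +50 → 80 < 90
  Morley: +35 → 35 < 110
  Orwell: +75 → 85 < 90
No further insolvencies.

Alder, Calder, Elm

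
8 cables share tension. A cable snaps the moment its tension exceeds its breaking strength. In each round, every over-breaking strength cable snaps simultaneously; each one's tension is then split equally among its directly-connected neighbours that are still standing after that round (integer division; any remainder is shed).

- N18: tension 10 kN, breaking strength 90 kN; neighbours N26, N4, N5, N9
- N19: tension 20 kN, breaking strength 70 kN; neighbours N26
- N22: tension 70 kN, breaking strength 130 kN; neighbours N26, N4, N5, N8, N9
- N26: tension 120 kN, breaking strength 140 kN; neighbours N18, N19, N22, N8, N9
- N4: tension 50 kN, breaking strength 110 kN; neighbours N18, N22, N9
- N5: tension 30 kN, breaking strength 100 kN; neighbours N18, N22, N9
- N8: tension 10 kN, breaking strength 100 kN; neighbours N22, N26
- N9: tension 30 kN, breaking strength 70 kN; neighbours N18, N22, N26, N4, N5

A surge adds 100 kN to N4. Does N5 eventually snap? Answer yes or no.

yes

Round 1 — N4 at 150 > 110. N4 snaps.
  N4 sheds 150 kN to N18, N22, N9: 50 each.
    N18: 10+50 = 60 ≤ 90
    N22: 70+50 = 120 ≤ 130
    N9: 30+50 = 80 > 70
Round 2 — N9 snaps.
  N9 sheds 80 kN to N18, N22, N26, N5: 20 each.
    N18: 60+20 = 80 ≤ 90
    N22: 120+20 = 140 > 130
    N26: 120+20 = 140 ≤ 140
    N5: 30+20 = 50 ≤ 100
Round 3 — N22 snaps.
  N22 sheds 140 kN to N26, N5, N8: 46 each (2 lost).
    N26: 140+46 = 186 > 140
    N5: 50+46 = 96 ≤ 100
    N8: 10+46 = 56 ≤ 100
Round 4 — N26 snaps.
  N26 sheds 186 kN to N18, N19, N8: 62 each.
    N18: 80+62 = 142 > 90
    N19: 20+62 = 82 > 70
    N8: 56+62 = 118 > 100
Round 5 — N18, N19, N8 snap.
  N18 sheds 142 kN to N5: 142 each.
    N5: 96+142 = 238 > 100
  N19 sheds 82 kN: no online neighbours, lost.
  N8 sheds 118 kN: no online neighbours, lost.
Round 6 — N5 snaps.
  N5 sheds 238 kN: no online neighbours, lost.
No further breaks.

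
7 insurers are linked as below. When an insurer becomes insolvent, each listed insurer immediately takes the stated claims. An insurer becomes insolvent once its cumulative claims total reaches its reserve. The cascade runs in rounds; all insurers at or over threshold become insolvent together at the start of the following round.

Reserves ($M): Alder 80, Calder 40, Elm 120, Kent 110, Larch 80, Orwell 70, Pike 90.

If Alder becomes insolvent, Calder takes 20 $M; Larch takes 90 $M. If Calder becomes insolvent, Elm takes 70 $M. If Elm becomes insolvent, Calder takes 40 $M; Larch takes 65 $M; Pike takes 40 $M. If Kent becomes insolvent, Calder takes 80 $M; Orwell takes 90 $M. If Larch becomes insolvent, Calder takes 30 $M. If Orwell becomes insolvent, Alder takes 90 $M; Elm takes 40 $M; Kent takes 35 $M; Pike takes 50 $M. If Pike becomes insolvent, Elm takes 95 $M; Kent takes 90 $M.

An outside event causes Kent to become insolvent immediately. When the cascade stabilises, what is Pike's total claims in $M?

Round 1 — Kent becomes insolvent (initial).
  Calder: +80 → 80 ≥ 40
  Orwell: +90 → 90 ≥ 70
Round 2 — Calder, Orwell become insolvent.
  Alder: +90 → 90 ≥ 80
  Elm: +70+40 → 110 < 120
  Pike: +50 → 50 < 90
Round 3 — Alder becomes insolvent.
  Larch: +90 → 90 ≥ 80
Round 4 — Larch becomes insolvent.
No further insolvencies.

50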